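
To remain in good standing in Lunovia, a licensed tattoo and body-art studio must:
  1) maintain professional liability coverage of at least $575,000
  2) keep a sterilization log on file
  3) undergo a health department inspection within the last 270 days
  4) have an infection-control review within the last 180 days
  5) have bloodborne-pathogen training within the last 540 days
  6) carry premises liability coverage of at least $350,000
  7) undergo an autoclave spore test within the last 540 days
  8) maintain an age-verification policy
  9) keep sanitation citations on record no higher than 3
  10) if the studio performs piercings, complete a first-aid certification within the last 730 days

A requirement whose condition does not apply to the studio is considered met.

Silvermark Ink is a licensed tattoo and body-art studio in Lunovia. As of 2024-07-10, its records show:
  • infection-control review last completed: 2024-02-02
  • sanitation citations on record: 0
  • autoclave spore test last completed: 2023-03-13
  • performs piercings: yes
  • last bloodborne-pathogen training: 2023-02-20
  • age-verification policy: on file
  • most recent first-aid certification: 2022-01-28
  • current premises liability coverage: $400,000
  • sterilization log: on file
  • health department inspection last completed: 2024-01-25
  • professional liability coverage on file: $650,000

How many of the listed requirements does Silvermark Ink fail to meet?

1

1. professional liability coverage $650,000 ≥ $575,000 → met
2. sterilization log present → met
3. health department inspection 167 days ago vs limit 270 → met
4. infection-control review 159 days ago vs limit 180 → met
5. bloodborne-pathogen training 506 days ago vs limit 540 → met
6. premises liability coverage $400,000 ≥ $350,000 → met
7. autoclave spore test 485 days ago vs limit 540 → met
8. age-verification policy present → met
9. sanitation citations on record 0 ≤ 3 → met
10. condition 'performs piercings' holds; first-aid certification 894 days ago vs limit 730 → not met
Not met: 1 of 10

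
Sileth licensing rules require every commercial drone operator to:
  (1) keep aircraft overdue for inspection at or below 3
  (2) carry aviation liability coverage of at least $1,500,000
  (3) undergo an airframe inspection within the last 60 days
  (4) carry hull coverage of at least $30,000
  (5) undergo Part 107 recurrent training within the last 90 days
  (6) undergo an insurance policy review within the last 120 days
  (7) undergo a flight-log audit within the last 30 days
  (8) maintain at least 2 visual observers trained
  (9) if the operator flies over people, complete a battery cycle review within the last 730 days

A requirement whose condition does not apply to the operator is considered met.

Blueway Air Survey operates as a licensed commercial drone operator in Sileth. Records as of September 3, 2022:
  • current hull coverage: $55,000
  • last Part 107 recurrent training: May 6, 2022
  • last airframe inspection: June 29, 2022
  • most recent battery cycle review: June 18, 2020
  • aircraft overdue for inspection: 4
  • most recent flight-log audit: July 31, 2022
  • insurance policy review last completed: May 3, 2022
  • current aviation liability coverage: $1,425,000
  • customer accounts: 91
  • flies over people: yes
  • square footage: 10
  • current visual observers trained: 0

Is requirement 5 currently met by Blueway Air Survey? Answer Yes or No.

5. Part 107 recurrent training 120 days ago vs limit 90 → not met

No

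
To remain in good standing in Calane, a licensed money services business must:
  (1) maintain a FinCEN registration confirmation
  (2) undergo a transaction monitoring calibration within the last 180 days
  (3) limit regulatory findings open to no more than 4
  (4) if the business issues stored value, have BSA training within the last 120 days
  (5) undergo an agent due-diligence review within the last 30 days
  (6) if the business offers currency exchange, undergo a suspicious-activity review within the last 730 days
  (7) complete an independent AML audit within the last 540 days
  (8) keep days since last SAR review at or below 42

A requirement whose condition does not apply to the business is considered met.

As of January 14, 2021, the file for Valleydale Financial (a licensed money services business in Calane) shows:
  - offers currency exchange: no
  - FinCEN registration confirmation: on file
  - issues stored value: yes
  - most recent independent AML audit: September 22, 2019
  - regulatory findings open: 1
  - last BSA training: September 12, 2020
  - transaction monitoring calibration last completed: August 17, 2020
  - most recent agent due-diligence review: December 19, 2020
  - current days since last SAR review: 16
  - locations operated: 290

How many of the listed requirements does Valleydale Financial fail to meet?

1. FinCEN registration confirmation present → met
2. transaction monitoring calibration 150 days ago vs limit 180 → met
3. regulatory findings open 1 ≤ 4 → met
4. condition 'issues stored value' holds; BSA training 124 days ago vs limit 120 → not met
5. agent due-diligence review 26 days ago vs limit 30 → met
6. condition 'offers currency exchange' does not hold → requirement n/a → met
7. independent AML audit 480 days ago vs limit 540 → met
8. days since last SAR review 16 ≤ 42 → met
Not met: 1 of 8

1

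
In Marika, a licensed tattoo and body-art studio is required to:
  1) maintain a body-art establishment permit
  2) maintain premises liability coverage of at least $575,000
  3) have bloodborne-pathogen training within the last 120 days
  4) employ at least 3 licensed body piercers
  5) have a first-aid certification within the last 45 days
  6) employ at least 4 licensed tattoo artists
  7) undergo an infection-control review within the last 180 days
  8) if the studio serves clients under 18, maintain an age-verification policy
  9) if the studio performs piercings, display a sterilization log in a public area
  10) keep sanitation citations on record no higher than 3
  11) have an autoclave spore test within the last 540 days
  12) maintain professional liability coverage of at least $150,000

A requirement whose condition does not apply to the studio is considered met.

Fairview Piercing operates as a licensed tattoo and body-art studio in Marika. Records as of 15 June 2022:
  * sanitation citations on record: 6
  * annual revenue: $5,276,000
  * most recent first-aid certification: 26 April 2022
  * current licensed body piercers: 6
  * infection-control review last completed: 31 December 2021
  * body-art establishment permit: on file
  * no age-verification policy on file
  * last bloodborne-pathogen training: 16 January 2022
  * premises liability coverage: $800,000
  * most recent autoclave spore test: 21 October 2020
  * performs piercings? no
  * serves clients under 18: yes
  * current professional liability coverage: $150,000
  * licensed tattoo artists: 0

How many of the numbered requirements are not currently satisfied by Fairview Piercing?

6

1. body-art establishment permit present → met
2. premises liability coverage $800,000 ≥ $575,000 → met
3. bloodborne-pathogen training 150 days ago vs limit 120 → not met
4. licensed body piercers 6 ≥ 3 → met
5. first-aid certification 50 days ago vs limit 45 → not met
6. licensed tattoo artists 0 < 4 → not met
7. infection-control review 166 days ago vs limit 180 → met
8. condition 'serves clients under 18' holds; age-verification policy absent → not met
9. condition 'performs piercings' does not hold → requirement n/a → met
10. sanitation citations on record 6 > 3 → not met
11. autoclave spore test 602 days ago vs limit 540 → not met
12. professional liability coverage $150,000 ≥ $150,000 → met
Not met: 6 of 12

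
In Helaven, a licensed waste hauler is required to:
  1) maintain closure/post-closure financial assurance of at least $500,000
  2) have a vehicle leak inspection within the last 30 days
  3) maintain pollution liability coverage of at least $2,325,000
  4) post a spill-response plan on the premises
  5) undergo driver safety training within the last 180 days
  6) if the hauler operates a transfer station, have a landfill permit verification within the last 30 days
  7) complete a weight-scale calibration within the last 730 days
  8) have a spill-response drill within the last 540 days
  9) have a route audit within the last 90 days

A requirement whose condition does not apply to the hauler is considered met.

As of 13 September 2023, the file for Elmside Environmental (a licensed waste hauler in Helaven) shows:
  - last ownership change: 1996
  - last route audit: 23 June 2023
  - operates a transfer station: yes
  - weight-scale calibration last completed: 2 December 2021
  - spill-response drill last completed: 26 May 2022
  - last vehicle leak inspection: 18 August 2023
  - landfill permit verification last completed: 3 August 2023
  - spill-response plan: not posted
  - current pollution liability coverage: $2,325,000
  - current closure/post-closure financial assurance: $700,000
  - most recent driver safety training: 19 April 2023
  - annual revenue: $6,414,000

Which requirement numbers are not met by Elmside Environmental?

4, 6

1. closure/post-closure financial assurance $700,000 ≥ $500,000 → met
2. vehicle leak inspection 26 days ago vs limit 30 → met
3. pollution liability coverage $2,325,000 ≥ $2,325,000 → met
4. spill-response plan absent → not met
5. driver safety training 147 days ago vs limit 180 → met
6. condition 'operates a transfer station' holds; landfill permit verification 41 days ago vs limit 30 → not met
7. weight-scale calibration 650 days ago vs limit 730 → met
8. spill-response drill 475 days ago vs limit 540 → met
9. route audit 82 days ago vs limit 90 → met
Not met: 4, 6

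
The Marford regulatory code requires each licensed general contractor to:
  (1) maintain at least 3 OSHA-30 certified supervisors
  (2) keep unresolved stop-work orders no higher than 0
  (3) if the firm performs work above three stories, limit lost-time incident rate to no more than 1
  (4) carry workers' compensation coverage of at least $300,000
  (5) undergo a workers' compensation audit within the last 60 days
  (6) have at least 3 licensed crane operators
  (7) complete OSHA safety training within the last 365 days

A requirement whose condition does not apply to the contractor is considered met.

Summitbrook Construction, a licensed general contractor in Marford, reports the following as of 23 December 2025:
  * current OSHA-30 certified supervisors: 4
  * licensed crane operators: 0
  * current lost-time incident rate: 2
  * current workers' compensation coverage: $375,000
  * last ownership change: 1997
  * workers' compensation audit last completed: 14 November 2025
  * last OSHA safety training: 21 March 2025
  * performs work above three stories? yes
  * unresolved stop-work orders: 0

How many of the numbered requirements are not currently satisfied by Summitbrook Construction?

1. OSHA-30 certified supervisors 4 ≥ 3 → met
2. unresolved stop-work orders 0 ≤ 0 → met
3. condition 'performs work above three stories' holds; lost-time incident rate 2 > 1 → not met
4. workers' compensation coverage $375,000 ≥ $300,000 → met
5. workers' compensation audit 39 days ago vs limit 60 → met
6. licensed crane operators 0 < 3 → not met
7. OSHA safety training 277 days ago vs limit 365 → met
Not met: 2 of 7

2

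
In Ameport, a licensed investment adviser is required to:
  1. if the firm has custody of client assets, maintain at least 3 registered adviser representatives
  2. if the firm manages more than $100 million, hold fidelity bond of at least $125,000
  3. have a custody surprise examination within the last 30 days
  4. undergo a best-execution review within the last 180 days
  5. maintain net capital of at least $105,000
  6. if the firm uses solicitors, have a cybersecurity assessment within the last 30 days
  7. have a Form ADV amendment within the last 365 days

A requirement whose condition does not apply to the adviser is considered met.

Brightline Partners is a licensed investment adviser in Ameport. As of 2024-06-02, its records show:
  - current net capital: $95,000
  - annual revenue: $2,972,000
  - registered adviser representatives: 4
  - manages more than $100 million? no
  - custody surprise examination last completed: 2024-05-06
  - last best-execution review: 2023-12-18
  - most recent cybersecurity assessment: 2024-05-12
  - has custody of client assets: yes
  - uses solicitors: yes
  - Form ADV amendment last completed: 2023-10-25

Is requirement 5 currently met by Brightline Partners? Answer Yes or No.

5. net capital $95,000 < $105,000 → not met

No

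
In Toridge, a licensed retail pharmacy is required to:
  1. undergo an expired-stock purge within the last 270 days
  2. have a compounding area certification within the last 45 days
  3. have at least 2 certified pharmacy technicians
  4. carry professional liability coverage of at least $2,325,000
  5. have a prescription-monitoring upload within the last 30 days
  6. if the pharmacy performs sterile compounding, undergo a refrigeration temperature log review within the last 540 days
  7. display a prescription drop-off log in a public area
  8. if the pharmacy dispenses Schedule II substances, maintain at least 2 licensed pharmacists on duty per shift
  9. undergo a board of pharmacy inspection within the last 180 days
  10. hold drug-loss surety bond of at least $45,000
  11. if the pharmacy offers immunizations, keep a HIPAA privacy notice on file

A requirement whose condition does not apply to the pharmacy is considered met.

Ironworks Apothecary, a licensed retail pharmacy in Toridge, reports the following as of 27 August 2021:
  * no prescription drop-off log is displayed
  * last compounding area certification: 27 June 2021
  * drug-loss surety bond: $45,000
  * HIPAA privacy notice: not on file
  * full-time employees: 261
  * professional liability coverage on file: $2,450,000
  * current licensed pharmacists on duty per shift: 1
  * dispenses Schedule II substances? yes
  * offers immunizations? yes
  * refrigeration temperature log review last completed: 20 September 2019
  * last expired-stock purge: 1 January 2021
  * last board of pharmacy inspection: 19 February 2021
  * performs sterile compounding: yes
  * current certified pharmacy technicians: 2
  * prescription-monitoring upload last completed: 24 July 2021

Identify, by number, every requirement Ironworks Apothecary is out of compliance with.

1. expired-stock purge 238 days ago vs limit 270 → met
2. compounding area certification 61 days ago vs limit 45 → not met
3. certified pharmacy technicians 2 ≥ 2 → met
4. professional liability coverage $2,450,000 ≥ $2,325,000 → met
5. prescription-monitoring upload 34 days ago vs limit 30 → not met
6. condition 'performs sterile compounding' holds; refrigeration temperature log review 707 days ago vs limit 540 → not met
7. prescription drop-off log absent → not met
8. condition 'dispenses Schedule II substances' holds; licensed pharmacists on duty per shift 1 < 2 → not met
9. board of pharmacy inspection 189 days ago vs limit 180 → not met
10. drug-loss surety bond $45,000 ≥ $45,000 → met
11. condition 'offers immunizations' holds; HIPAA privacy notice absent → not met
Not met: 2, 5, 6, 7, 8, 9, 11

2, 5, 6, 7, 8, 9, 11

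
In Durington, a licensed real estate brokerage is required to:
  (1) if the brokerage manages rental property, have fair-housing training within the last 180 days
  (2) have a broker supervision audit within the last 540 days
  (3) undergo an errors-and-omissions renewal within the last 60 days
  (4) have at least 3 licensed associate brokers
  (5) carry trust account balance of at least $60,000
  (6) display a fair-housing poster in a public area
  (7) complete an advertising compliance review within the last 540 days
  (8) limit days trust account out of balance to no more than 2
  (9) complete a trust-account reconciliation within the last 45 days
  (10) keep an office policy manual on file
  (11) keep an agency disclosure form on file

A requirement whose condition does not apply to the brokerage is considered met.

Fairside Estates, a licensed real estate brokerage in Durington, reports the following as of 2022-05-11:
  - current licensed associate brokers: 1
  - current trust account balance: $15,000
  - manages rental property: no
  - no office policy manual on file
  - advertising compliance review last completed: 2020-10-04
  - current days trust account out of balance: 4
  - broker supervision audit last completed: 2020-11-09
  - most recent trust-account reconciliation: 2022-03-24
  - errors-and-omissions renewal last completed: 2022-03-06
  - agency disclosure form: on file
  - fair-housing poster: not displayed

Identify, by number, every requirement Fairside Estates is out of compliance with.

2, 3, 4, 5, 6, 7, 8, 9, 10

1. condition 'manages rental property' does not hold → requirement n/a → met
2. broker supervision audit 548 days ago vs limit 540 → not met
3. errors-and-omissions renewal 66 days ago vs limit 60 → not met
4. licensed associate brokers 1 < 3 → not met
5. trust account balance $15,000 < $60,000 → not met
6. fair-housing poster absent → not met
7. advertising compliance review 584 days ago vs limit 540 → not met
8. days trust account out of balance 4 > 2 → not met
9. trust-account reconciliation 48 days ago vs limit 45 → not met
10. office policy manual absent → not met
11. agency disclosure form present → met
Not met: 2, 3, 4, 5, 6, 7, 8, 9, 10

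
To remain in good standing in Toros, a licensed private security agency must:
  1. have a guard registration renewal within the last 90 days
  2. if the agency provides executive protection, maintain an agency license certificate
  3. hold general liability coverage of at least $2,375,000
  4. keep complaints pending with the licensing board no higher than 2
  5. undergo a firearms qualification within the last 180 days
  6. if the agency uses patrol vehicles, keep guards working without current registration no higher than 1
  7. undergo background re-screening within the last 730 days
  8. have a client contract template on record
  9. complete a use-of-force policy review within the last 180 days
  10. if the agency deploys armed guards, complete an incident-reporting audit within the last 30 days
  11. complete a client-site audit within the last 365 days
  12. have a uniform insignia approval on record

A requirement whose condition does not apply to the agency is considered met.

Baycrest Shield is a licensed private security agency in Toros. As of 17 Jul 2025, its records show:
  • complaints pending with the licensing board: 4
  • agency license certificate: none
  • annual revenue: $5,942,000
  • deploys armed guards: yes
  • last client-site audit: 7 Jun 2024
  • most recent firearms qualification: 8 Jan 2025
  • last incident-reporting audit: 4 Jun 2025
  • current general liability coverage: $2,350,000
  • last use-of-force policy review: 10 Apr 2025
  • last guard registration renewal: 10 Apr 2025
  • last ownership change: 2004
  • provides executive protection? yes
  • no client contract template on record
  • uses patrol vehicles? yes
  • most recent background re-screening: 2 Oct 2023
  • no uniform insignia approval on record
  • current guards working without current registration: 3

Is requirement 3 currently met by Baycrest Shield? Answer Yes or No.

3. general liability coverage $2,350,000 < $2,375,000 → not met

No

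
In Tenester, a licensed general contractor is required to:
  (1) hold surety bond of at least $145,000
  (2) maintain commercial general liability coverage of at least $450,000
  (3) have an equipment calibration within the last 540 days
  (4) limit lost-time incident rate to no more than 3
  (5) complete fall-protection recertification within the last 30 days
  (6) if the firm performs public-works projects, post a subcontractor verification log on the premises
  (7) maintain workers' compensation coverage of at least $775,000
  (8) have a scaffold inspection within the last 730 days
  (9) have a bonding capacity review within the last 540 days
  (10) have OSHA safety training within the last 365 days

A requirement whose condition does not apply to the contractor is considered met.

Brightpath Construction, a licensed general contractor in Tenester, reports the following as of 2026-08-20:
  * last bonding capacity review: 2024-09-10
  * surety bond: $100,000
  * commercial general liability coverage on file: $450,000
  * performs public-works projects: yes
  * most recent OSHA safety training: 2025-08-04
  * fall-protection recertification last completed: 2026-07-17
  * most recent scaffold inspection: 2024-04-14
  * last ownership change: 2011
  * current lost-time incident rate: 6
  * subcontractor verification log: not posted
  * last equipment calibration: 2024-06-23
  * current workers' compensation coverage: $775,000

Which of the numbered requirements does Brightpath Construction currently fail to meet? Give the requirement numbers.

1, 3, 4, 5, 6, 8, 9, 10

1. surety bond $100,000 < $145,000 → not met
2. commercial general liability coverage $450,000 ≥ $450,000 → met
3. equipment calibration 788 days ago vs limit 540 → not met
4. lost-time incident rate 6 > 3 → not met
5. fall-protection recertification 34 days ago vs limit 30 → not met
6. condition 'performs public-works projects' holds; subcontractor verification log absent → not met
7. workers' compensation coverage $775,000 ≥ $775,000 → met
8. scaffold inspection 858 days ago vs limit 730 → not met
9. bonding capacity review 709 days ago vs limit 540 → not met
10. OSHA safety training 381 days ago vs limit 365 → not met
Not met: 1, 3, 4, 5, 6, 8, 9, 10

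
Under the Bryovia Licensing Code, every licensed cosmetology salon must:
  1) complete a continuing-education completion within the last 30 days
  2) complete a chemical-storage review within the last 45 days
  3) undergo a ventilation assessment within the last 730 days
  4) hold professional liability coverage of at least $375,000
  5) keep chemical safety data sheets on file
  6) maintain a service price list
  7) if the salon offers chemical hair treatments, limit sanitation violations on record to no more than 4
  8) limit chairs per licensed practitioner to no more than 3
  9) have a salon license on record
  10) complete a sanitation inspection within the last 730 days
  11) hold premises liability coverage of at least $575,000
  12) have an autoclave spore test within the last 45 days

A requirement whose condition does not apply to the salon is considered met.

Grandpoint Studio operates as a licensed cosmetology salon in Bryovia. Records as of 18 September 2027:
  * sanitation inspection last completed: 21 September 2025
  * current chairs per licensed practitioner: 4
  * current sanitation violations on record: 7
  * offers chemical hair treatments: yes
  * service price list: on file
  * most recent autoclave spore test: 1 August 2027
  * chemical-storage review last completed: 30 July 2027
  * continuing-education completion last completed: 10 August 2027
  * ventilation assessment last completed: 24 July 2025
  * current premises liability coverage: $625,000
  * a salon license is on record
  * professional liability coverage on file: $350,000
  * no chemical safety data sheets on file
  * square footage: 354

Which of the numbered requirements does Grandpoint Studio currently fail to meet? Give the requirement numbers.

1. continuing-education completion 39 days ago vs limit 30 → not met
2. chemical-storage review 50 days ago vs limit 45 → not met
3. ventilation assessment 786 days ago vs limit 730 → not met
4. professional liability coverage $350,000 < $375,000 → not met
5. chemical safety data sheets absent → not met
6. service price list present → met
7. condition 'offers chemical hair treatments' holds; sanitation violations on record 7 > 4 → not met
8. chairs per licensed practitioner 4 > 3 → not met
9. salon license present → met
10. sanitation inspection 727 days ago vs limit 730 → met
11. premises liability coverage $625,000 ≥ $575,000 → met
12. autoclave spore test 48 days ago vs limit 45 → not met
Not met: 1, 2, 3, 4, 5, 7, 8, 12

1, 2, 3, 4, 5, 7, 8, 12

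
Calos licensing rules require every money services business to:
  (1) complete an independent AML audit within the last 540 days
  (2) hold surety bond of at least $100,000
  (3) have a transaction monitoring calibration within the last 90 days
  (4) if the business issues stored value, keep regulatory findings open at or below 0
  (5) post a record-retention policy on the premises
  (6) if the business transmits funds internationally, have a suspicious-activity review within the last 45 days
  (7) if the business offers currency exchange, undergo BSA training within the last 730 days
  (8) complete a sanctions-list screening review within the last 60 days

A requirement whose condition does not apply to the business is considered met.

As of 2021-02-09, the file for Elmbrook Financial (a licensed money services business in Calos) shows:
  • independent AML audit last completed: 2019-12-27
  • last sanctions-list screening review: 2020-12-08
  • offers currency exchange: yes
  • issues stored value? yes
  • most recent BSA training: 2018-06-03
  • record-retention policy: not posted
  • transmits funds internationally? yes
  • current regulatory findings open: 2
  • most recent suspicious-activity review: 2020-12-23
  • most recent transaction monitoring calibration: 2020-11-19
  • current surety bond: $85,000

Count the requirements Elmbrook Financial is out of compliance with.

6

1. independent AML audit 410 days ago vs limit 540 → met
2. surety bond $85,000 < $100,000 → not met
3. transaction monitoring calibration 82 days ago vs limit 90 → met
4. condition 'issues stored value' holds; regulatory findings open 2 > 0 → not met
5. record-retention policy absent → not met
6. condition 'transmits funds internationally' holds; suspicious-activity review 48 days ago vs limit 45 → not met
7. condition 'offers currency exchange' holds; BSA training 982 days ago vs limit 730 → not met
8. sanctions-list screening review 63 days ago vs limit 60 → not met
Not met: 6 of 8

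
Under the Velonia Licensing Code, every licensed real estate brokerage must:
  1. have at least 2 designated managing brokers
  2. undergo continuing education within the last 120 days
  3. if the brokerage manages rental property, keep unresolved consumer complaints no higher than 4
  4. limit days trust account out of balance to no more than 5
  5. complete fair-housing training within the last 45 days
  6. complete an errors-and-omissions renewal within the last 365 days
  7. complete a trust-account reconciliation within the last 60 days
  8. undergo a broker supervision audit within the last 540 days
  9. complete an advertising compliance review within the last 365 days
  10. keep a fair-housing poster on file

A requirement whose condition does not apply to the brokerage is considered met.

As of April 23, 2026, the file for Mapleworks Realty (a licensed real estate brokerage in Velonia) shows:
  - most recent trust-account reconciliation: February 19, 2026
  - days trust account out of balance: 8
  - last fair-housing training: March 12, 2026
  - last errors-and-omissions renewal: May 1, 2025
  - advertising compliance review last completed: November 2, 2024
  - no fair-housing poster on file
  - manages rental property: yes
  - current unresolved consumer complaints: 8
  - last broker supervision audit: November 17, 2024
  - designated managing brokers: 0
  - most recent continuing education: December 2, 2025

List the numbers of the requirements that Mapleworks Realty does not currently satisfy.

1. designated managing brokers 0 < 2 → not met
2. continuing education 142 days ago vs limit 120 → not met
3. condition 'manages rental property' holds; unresolved consumer complaints 8 > 4 → not met
4. days trust account out of balance 8 > 5 → not met
5. fair-housing training 42 days ago vs limit 45 → met
6. errors-and-omissions renewal 357 days ago vs limit 365 → met
7. trust-account reconciliation 63 days ago vs limit 60 → not met
8. broker supervision audit 522 days ago vs limit 540 → met
9. advertising compliance review 537 days ago vs limit 365 → not met
10. fair-housing poster absent → not met
Not met: 1, 2, 3, 4, 7, 9, 10

1, 2, 3, 4, 7, 9, 10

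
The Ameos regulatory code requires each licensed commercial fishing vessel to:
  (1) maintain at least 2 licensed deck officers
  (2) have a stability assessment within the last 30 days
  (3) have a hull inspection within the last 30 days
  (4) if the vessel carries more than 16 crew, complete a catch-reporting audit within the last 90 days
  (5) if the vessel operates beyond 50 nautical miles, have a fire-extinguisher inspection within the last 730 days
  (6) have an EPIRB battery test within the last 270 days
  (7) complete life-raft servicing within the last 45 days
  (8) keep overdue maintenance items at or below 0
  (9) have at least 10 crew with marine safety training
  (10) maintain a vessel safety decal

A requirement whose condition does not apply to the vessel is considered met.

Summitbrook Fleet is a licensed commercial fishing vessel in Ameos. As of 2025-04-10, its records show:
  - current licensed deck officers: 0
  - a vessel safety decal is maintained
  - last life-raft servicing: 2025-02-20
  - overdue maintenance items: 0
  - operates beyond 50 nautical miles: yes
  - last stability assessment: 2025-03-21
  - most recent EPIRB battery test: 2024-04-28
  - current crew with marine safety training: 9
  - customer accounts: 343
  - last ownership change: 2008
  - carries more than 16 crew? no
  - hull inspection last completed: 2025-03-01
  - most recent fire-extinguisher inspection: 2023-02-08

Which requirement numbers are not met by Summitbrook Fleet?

1, 3, 5, 6, 7, 9

1. licensed deck officers 0 < 2 → not met
2. stability assessment 20 days ago vs limit 30 → met
3. hull inspection 40 days ago vs limit 30 → not met
4. condition 'carries more than 16 crew' does not hold → requirement n/a → met
5. condition 'operates beyond 50 nautical miles' holds; fire-extinguisher inspection 792 days ago vs limit 730 → not met
6. EPIRB battery test 347 days ago vs limit 270 → not met
7. life-raft servicing 49 days ago vs limit 45 → not met
8. overdue maintenance items 0 ≤ 0 → met
9. crew with marine safety training 9 < 10 → not met
10. vessel safety decal present → met
Not met: 1, 3, 5, 6, 7, 9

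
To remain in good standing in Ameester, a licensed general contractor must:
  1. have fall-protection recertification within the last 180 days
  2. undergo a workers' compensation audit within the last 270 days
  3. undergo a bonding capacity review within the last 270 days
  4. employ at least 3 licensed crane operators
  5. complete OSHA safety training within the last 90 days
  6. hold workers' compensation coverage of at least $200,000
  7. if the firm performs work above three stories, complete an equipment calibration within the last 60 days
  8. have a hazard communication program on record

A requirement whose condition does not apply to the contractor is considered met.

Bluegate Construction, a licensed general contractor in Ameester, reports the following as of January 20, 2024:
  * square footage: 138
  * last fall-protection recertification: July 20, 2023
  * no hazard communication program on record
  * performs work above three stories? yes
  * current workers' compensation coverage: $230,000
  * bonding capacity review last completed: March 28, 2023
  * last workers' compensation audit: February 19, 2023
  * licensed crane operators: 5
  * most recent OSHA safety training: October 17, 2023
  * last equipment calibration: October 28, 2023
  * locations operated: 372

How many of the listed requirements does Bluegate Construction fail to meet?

6

1. fall-protection recertification 184 days ago vs limit 180 → not met
2. workers' compensation audit 335 days ago vs limit 270 → not met
3. bonding capacity review 298 days ago vs limit 270 → not met
4. licensed crane operators 5 ≥ 3 → met
5. OSHA safety training 95 days ago vs limit 90 → not met
6. workers' compensation coverage $230,000 ≥ $200,000 → met
7. condition 'performs work above three stories' holds; equipment calibration 84 days ago vs limit 60 → not met
8. hazard communication program absent → not met
Not met: 6 of 8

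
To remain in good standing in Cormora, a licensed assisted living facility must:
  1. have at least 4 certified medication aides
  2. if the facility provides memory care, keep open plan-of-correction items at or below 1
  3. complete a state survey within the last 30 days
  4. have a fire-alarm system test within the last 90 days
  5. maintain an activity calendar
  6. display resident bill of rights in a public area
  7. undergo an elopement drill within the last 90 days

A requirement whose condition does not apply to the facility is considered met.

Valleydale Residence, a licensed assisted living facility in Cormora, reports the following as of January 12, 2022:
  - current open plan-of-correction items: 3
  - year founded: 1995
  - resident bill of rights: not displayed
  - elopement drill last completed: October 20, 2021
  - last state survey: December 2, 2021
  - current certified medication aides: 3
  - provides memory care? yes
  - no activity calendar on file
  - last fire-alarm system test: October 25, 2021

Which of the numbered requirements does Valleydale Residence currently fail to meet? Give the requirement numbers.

1, 2, 3, 5, 6

1. certified medication aides 3 < 4 → not met
2. condition 'provides memory care' holds; open plan-of-correction items 3 > 1 → not met
3. state survey 41 days ago vs limit 30 → not met
4. fire-alarm system test 79 days ago vs limit 90 → met
5. activity calendar absent → not met
6. resident bill of rights absent → not met
7. elopement drill 84 days ago vs limit 90 → met
Not met: 1, 2, 3, 5, 6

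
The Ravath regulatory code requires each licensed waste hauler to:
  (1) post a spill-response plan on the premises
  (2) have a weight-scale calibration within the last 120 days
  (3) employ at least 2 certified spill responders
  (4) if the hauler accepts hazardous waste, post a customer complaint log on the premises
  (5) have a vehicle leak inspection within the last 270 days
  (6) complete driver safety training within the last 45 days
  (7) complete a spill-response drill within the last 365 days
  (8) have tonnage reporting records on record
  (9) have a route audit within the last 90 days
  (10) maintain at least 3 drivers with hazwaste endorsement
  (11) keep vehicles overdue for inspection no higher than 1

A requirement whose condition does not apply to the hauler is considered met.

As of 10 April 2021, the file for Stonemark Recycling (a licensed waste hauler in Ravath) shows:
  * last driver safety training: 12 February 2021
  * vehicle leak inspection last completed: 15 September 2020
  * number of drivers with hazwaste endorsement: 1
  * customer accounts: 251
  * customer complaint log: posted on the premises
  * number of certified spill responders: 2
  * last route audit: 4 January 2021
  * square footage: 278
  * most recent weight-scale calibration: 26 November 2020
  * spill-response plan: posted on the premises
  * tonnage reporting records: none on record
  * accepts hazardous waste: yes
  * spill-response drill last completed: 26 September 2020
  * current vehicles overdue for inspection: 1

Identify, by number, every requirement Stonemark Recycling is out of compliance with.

2, 6, 8, 9, 10

1. spill-response plan present → met
2. weight-scale calibration 135 days ago vs limit 120 → not met
3. certified spill responders 2 ≥ 2 → met
4. condition 'accepts hazardous waste' holds; customer complaint log present → met
5. vehicle leak inspection 207 days ago vs limit 270 → met
6. driver safety training 57 days ago vs limit 45 → not met
7. spill-response drill 196 days ago vs limit 365 → met
8. tonnage reporting records absent → not met
9. route audit 96 days ago vs limit 90 → not met
10. drivers with hazwaste endorsement 1 < 3 → not met
11. vehicles overdue for inspection 1 ≤ 1 → met
Not met: 2, 6, 8, 9, 10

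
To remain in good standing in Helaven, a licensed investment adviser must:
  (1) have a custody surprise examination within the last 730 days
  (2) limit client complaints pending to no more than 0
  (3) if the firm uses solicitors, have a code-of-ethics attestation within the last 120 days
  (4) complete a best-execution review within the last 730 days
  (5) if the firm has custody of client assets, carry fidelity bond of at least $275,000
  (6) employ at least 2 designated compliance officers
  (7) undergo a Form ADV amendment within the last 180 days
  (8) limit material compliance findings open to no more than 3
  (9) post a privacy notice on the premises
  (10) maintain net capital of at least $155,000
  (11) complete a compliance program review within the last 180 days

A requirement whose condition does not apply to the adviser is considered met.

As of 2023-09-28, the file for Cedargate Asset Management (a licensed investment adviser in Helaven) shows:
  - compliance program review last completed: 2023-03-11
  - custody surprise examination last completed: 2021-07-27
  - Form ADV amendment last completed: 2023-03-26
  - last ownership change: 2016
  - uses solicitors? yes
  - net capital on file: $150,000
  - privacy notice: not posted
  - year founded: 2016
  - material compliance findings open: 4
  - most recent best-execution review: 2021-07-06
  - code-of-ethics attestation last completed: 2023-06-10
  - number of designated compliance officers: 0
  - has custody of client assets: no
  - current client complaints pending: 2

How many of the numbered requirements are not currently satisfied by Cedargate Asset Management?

1. custody surprise examination 793 days ago vs limit 730 → not met
2. client complaints pending 2 > 0 → not met
3. condition 'uses solicitors' holds; code-of-ethics attestation 110 days ago vs limit 120 → met
4. best-execution review 814 days ago vs limit 730 → not met
5. condition 'has custody of client assets' does not hold → requirement n/a → met
6. designated compliance officers 0 < 2 → not met
7. Form ADV amendment 186 days ago vs limit 180 → not met
8. material compliance findings open 4 > 3 → not met
9. privacy notice absent → not met
10. net capital $150,000 < $155,000 → not met
11. compliance program review 201 days ago vs limit 180 → not met
Not met: 9 of 11

9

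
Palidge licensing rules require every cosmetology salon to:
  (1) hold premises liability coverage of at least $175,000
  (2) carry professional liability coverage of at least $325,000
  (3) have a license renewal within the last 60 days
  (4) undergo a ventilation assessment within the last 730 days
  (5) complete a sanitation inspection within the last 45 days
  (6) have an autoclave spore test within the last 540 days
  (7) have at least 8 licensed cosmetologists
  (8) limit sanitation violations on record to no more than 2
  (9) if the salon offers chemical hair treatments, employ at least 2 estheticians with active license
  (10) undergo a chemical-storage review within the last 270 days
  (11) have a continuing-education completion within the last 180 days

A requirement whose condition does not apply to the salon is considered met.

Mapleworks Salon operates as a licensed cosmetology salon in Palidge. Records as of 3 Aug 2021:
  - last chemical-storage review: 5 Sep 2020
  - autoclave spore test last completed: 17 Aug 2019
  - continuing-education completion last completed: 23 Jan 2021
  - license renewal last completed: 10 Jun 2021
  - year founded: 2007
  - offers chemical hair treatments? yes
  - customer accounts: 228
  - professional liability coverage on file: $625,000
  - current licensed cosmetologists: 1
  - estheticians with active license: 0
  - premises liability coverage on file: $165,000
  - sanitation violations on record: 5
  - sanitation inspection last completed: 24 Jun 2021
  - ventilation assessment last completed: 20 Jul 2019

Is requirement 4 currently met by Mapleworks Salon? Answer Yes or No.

No

4. ventilation assessment 745 days ago vs limit 730 → not met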